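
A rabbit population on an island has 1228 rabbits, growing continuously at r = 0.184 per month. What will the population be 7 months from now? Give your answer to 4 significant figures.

P(7) = 1228 · e^(0.184·7) = 1228 · e^(1.288)
= 1228 · 3.62553 ≈ 4452.15

≈ 4,452 rabbits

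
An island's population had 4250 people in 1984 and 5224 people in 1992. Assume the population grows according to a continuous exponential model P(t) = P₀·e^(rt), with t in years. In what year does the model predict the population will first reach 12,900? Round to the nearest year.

year 2027

r = ln(5224/4250) / 8 = 0.20634/8 ≈ 0.025793 per year
t = ln(12900/4250) / r = 1.11031/0.025793 ≈ 43.05 years after 1984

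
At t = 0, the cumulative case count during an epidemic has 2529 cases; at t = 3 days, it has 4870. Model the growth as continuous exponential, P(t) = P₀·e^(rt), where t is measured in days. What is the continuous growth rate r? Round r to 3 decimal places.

r ≈ 0.218 per day

4870 = 2529 · e^(r·3)
e^(3r) = 4870/2529 = 1.92566
r = ln(1.92566) / 3 = 0.65527 / 3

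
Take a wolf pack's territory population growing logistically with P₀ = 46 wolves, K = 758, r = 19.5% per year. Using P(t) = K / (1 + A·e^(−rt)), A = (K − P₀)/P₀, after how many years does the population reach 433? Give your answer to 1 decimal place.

t ≈ 15.5 years

A = (758 − 46)/46 = 15.47826
433 = 758/(1 + 15.47826·e^(−0.195t)) → 1 + 15.47826·e^(−0.195t) = 1.75058
e^(−0.195t) = 0.048492 → t = ln(20.62181)/0.195 = 3.02635/0.195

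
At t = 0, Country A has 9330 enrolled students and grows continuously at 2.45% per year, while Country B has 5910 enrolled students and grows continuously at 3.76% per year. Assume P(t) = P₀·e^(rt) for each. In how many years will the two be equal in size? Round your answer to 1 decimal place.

9330·e^(0.0245t) = 5910·e^(0.0376t)
9330/5910 = e^((0.0376 − 0.0245)t) → ln(1.57868) = 0.0131·t
t = 0.45659 / 0.0131

t ≈ 34.9 years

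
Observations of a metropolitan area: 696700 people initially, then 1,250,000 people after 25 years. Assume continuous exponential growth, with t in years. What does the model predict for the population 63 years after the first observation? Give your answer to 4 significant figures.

≈ 3,039,000 people

r = ln(1250000/696700) / 25 ≈ 0.023382 per year
P(63) = 696700 · e^(0.023382·63) = 696700 · 4.36252 ≈ 3039370.2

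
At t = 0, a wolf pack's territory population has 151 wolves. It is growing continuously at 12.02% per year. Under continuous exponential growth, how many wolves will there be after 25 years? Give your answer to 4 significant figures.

≈ 3,048 wolves

P(25) = 151 · e^(0.1202·25) = 151 · e^(3.005)
= 151 · 20.18622 ≈ 3048.12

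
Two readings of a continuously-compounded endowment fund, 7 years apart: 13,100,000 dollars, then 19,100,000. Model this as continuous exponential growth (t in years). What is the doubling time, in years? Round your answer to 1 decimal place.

r = ln(19100000/13100000) / 7 = ln(1.45802) / 7 ≈ 0.053868 per year
doubling time = ln 2 / |r| = 0.69315 / 0.053868

doubling time ≈ 12.9 years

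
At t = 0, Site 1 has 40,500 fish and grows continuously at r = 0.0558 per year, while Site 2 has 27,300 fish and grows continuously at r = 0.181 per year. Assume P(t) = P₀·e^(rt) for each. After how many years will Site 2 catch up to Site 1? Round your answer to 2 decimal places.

40500·e^(0.0558t) = 27300·e^(0.181t)
40500/27300 = e^((0.181 − 0.0558)t) → ln(1.48352) = 0.1252·t
t = 0.39442 / 0.1252

t ≈ 3.15 years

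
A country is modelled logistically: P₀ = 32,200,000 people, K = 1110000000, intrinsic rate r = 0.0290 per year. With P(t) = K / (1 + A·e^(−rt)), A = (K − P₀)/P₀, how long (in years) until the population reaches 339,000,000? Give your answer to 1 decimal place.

t ≈ 92.7 years

A = (1110000000 − 32200000)/32200000 = 33.47205
339000000 = 1110000000/(1 + 33.47205·e^(−0.029t)) → 1 + 33.47205·e^(−0.029t) = 3.27434
e^(−0.029t) = 0.067947 → t = ln(14.71728)/0.029 = 2.68902/0.029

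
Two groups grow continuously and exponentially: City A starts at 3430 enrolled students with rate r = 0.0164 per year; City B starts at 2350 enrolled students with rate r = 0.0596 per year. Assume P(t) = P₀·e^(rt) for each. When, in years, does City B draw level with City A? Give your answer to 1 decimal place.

t ≈ 8.8 years

3430·e^(0.0164t) = 2350·e^(0.0596t)
3430/2350 = e^((0.0596 − 0.0164)t) → ln(1.45957) = 0.0432·t
t = 0.37814 / 0.0432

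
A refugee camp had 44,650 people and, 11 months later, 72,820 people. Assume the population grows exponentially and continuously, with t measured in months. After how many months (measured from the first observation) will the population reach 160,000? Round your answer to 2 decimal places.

t ≈ 28.70 months

r = ln(72820/44650) / 11 ≈ 0.044467 per month
t = ln(160000/44650) / r = 1.27632 / 0.044467 ≈ 28.703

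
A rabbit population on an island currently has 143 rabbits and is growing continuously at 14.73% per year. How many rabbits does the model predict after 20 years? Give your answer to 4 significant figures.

P(20) = 143 · e^(0.1473·20) = 143 · e^(2.946)
= 143 · 19.02968 ≈ 2721.24

≈ 2,721 rabbits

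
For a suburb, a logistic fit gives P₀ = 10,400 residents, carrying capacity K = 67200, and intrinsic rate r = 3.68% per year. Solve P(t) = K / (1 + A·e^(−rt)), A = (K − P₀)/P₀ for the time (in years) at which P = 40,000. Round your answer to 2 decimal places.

t ≈ 56.61 years

A = (67200 − 10400)/10400 = 5.46154
40000 = 67200/(1 + 5.46154·e^(−0.0368t)) → 1 + 5.46154·e^(−0.0368t) = 1.68
e^(−0.0368t) = 0.124507 → t = ln(8.03167)/0.0368 = 2.08339/0.0368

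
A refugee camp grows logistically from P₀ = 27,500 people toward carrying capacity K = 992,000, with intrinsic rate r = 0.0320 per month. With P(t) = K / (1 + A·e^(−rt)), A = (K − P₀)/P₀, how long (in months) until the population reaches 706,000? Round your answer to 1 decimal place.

t ≈ 139.4 months

A = (992000 − 27500)/27500 = 35.07273
706000 = 992000/(1 + 35.07273·e^(−0.032t)) → 1 + 35.07273·e^(−0.032t) = 1.4051
e^(−0.032t) = 0.01155 → t = ln(86.57813)/0.032 = 4.46105/0.032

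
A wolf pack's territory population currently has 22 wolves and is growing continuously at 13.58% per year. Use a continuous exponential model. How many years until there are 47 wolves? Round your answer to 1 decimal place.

t ≈ 5.6 years

47 = 22 · e^(0.1358·t)
t = ln(47/22) / 0.1358 = ln(2.13636) / 0.1358 = 0.75911 / 0.1358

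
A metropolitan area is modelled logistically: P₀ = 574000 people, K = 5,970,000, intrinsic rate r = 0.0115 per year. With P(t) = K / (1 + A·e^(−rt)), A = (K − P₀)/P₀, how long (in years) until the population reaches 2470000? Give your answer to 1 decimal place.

t ≈ 164.5 years

A = (5970000 − 574000)/574000 = 9.4007
2470000 = 5970000/(1 + 9.4007·e^(−0.0115t)) → 1 + 9.4007·e^(−0.0115t) = 2.417
e^(−0.0115t) = 0.150734 → t = ln(6.63421)/0.0115 = 1.89224/0.0115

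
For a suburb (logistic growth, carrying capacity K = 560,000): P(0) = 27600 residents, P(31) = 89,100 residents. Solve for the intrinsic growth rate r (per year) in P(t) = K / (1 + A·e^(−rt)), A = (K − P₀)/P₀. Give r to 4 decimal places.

r ≈ 0.0418 per year

A = (560000 − 27600)/27600 = 19.28986
89100 = 560000/(1 + 19.28986·e^(−r·31)) → e^(−31r) = (6.28507 − 1)/19.28986 = 0.273982
r = −ln(0.273982)/31 = 1.29469/31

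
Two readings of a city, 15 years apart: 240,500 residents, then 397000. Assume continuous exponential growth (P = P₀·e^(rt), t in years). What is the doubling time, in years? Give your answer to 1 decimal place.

r = ln(397000/240500) / 15 = ln(1.65073) / 15 ≈ 0.033414 per year
doubling time = ln 2 / |r| = 0.69315 / 0.033414

doubling time ≈ 20.7 years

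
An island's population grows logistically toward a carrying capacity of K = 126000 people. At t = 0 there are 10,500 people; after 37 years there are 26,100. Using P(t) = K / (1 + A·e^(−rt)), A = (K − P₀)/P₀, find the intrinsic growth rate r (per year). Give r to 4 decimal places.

r ≈ 0.0285 per year

A = (126000 − 10500)/10500 = 11
26100 = 126000/(1 + 11·e^(−r·37)) → e^(−37r) = (4.82759 − 1)/11 = 0.347962
r = −ln(0.347962)/37 = 1.05566/37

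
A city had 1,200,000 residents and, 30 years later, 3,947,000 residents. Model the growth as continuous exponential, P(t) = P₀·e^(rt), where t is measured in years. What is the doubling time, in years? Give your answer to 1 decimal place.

r = ln(3947000/1200000) / 30 = ln(3.28917) / 30 ≈ 0.039688 per year
doubling time = ln 2 / |r| = 0.69315 / 0.039688

doubling time ≈ 17.5 years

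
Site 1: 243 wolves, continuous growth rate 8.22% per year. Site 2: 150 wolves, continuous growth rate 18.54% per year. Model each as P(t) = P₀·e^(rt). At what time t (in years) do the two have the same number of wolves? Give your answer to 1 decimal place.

t ≈ 4.7 years

243·e^(0.0822t) = 150·e^(0.1854t)
243/150 = e^((0.1854 − 0.0822)t) → ln(1.62) = 0.1032·t
t = 0.48243 / 0.1032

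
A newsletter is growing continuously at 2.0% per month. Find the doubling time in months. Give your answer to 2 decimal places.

doubling time ≈ 34.66 months

doubling time = ln(2) / |r| = 0.69315 / 0.02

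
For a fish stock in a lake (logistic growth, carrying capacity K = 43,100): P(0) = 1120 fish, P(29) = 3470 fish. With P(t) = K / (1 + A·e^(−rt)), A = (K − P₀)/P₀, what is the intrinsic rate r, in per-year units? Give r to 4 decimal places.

A = (43100 − 1120)/1120 = 37.48214
3470 = 43100/(1 + 37.48214·e^(−r·29)) → e^(−29r) = (12.42075 − 1)/37.48214 = 0.304698
r = −ln(0.304698)/29 = 1.18843/29

r ≈ 0.0410 per year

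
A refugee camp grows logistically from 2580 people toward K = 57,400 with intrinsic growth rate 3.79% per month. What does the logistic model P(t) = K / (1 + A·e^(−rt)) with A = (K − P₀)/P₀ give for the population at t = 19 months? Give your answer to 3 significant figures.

A = (57400 − 2580)/2580 = 21.24806
P(19) = 57400 / (1 + 21.24806·e^(−0.0379·19)) = 57400 / (1 + 21.24806·0.486704)
= 57400 / 11.34151 ≈ 5061.06

≈ 5,060 people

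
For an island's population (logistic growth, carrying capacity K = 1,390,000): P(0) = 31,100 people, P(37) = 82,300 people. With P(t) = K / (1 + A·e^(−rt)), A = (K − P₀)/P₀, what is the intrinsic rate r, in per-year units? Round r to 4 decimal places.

A = (1390000 − 31100)/31100 = 43.69453
82300 = 1390000/(1 + 43.69453·e^(−r·37)) → e^(−37r) = (16.88943 − 1)/43.69453 = 0.363648
r = −ln(0.363648)/37 = 1.01157/37

r ≈ 0.0273 per year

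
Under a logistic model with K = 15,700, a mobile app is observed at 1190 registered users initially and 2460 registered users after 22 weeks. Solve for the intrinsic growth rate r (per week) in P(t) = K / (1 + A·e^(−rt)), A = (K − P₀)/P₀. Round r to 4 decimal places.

r ≈ 0.0372 per week

A = (15700 − 1190)/1190 = 12.19328
2460 = 15700/(1 + 12.19328·e^(−r·22)) → e^(−22r) = (6.38211 − 1)/12.19328 = 0.4414
r = −ln(0.4414)/22 = 0.8178/22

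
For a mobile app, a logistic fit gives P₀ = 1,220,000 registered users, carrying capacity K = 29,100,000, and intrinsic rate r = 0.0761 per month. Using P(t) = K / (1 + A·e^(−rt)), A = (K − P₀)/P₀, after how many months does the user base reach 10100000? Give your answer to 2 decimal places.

t ≈ 32.81 months

A = (29100000 − 1220000)/1220000 = 22.85246
10100000 = 29100000/(1 + 22.85246·e^(−0.0761t)) → 1 + 22.85246·e^(−0.0761t) = 2.88119
e^(−0.0761t) = 0.082319 → t = ln(12.14789)/0.0761 = 2.49716/0.0761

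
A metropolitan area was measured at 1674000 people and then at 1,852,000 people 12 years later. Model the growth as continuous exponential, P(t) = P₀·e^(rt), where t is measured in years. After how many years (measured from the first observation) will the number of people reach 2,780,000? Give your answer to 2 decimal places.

t ≈ 60.24 years

r = ln(1852000/1674000) / 12 ≈ 0.008421 per year
t = ln(2780000/1674000) / r = 0.50723 / 0.008421 ≈ 60.236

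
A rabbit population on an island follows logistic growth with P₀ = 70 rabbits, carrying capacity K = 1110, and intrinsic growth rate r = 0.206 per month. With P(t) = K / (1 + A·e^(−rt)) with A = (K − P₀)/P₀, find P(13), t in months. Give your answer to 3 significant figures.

A = (1110 − 70)/70 = 14.85714
P(13) = 1110 / (1 + 14.85714·e^(−0.206·13)) = 1110 / (1 + 14.85714·0.0687)
= 1110 / 2.02069 ≈ 549.32

≈ 549 rabbits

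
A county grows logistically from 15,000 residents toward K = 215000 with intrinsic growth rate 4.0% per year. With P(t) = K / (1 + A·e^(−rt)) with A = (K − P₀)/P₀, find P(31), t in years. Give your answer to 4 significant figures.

≈ 44,250 residents

A = (215000 − 15000)/15000 = 13.33333
P(31) = 215000 / (1 + 13.33333·e^(−0.04·31)) = 215000 / (1 + 13.33333·0.289384)
= 215000 / 4.85846 ≈ 44252.74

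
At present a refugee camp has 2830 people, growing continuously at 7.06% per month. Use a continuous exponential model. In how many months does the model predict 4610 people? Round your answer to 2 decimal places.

4610 = 2830 · e^(0.0706·t)
t = ln(4610/2830) / 0.0706 = ln(1.62898) / 0.0706 = 0.48795 / 0.0706

t ≈ 6.91 months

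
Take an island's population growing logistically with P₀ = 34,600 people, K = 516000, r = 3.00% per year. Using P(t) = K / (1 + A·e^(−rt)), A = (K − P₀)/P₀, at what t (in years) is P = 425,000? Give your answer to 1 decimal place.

t ≈ 139.1 years

A = (516000 − 34600)/34600 = 13.91329
425000 = 516000/(1 + 13.91329·e^(−0.03t)) → 1 + 13.91329·e^(−0.03t) = 1.21412
e^(−0.03t) = 0.015389 → t = ln(64.97967)/0.03 = 4.17407/0.03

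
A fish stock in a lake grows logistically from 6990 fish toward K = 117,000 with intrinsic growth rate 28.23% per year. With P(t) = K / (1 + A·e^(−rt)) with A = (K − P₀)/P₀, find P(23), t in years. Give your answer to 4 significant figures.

A = (117000 − 6990)/6990 = 15.7382
P(23) = 117000 / (1 + 15.7382·e^(−0.2823·23)) = 117000 / (1 + 15.7382·0.001514)
= 117000 / 1.02383 ≈ 114276.78

≈ 114,300 fish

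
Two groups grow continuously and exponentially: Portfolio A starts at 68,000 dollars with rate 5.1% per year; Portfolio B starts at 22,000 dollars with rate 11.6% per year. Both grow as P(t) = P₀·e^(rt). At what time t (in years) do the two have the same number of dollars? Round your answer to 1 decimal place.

68000·e^(0.051t) = 22000·e^(0.116t)
68000/22000 = e^((0.116 − 0.051)t) → ln(3.09091) = 0.065·t
t = 1.12847 / 0.065

t ≈ 17.4 years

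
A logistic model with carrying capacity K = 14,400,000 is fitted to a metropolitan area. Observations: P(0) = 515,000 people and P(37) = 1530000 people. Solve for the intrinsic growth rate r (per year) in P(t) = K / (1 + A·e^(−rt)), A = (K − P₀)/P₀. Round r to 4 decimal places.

r ≈ 0.0315 per year

A = (14400000 − 515000)/515000 = 26.96117
1530000 = 14400000/(1 + 26.96117·e^(−r·37)) → e^(−37r) = (9.41176 − 1)/26.96117 = 0.311996
r = −ln(0.311996)/37 = 1.16477/37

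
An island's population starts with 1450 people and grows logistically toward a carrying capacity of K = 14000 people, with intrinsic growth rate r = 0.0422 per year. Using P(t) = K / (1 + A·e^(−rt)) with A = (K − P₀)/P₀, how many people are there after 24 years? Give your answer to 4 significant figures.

≈ 3,379 people

A = (14000 − 1450)/1450 = 8.65517
P(24) = 14000 / (1 + 8.65517·e^(−0.0422·24)) = 14000 / (1 + 8.65517·0.363201)
= 14000 / 4.14356 ≈ 3378.73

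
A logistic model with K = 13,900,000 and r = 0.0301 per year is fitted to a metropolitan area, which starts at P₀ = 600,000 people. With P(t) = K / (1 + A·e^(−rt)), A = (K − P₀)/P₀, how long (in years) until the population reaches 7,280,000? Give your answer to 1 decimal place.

A = (13900000 − 600000)/600000 = 22.16667
7280000 = 13900000/(1 + 22.16667·e^(−0.0301t)) → 1 + 22.16667·e^(−0.0301t) = 1.90934
e^(−0.0301t) = 0.041023 → t = ln(24.37664)/0.0301 = 3.19363/0.0301

t ≈ 106.1 years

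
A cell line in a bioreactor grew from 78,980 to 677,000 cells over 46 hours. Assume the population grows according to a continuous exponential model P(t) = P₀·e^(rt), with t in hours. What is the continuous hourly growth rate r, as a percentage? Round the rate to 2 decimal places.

677000 = 78980 · e^(r·46)
e^(46r) = 677000/78980 = 8.57179
r = ln(8.57179) / 46 = 2.14848 / 46

r ≈ 4.67% per hour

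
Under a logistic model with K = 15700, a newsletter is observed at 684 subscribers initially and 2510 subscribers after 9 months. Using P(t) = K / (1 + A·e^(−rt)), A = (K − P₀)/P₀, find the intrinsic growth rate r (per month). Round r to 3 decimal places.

r ≈ 0.159 per month

A = (15700 − 684)/684 = 21.95322
2510 = 15700/(1 + 21.95322·e^(−r·9)) → e^(−9r) = (6.25498 − 1)/21.95322 = 0.239372
r = −ln(0.239372)/9 = 1.42974/9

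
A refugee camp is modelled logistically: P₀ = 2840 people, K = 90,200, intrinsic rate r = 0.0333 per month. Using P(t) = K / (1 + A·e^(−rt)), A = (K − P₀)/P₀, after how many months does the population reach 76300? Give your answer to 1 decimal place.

A = (90200 − 2840)/2840 = 30.76056
76300 = 90200/(1 + 30.76056·e^(−0.0333t)) → 1 + 30.76056·e^(−0.0333t) = 1.18218
e^(−0.0333t) = 0.005922 → t = ln(168.85115)/0.0333 = 5.12902/0.0333

t ≈ 154.0 months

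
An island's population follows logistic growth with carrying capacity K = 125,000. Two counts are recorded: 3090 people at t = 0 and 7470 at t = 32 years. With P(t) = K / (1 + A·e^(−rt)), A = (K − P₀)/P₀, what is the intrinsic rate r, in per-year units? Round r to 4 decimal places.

A = (125000 − 3090)/3090 = 39.45307
7470 = 125000/(1 + 39.45307·e^(−r·32)) → e^(−32r) = (16.7336 − 1)/39.45307 = 0.398793
r = −ln(0.398793)/32 = 0.91931/32

r ≈ 0.0287 per year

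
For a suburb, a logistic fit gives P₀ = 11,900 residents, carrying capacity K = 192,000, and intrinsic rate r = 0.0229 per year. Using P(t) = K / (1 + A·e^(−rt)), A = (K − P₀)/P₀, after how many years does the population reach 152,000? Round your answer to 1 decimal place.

A = (192000 − 11900)/11900 = 15.13445
152000 = 192000/(1 + 15.13445·e^(−0.0229t)) → 1 + 15.13445·e^(−0.0229t) = 1.26316
e^(−0.0229t) = 0.017388 → t = ln(57.51092)/0.0229 = 4.05197/0.0229

t ≈ 176.9 years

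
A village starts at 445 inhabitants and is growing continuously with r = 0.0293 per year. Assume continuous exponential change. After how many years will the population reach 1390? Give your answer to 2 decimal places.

t ≈ 38.87 years

1390 = 445 · e^(0.0293·t)
t = ln(1390/445) / 0.0293 = ln(3.1236) / 0.0293 = 1.13898 / 0.0293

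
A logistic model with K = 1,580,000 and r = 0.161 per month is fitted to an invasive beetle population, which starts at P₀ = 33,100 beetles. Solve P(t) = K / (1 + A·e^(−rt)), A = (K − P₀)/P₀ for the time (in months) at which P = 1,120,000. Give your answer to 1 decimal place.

A = (1580000 − 33100)/33100 = 46.73414
1120000 = 1580000/(1 + 46.73414·e^(−0.161t)) → 1 + 46.73414·e^(−0.161t) = 1.41071
e^(−0.161t) = 0.008788 → t = ln(113.78747)/0.161 = 4.73433/0.161

t ≈ 29.4 months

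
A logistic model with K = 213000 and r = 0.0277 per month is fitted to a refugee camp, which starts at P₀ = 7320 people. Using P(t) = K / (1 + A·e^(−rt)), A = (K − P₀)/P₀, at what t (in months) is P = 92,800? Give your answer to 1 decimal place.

t ≈ 111.1 months

A = (213000 − 7320)/7320 = 28.09836
92800 = 213000/(1 + 28.09836·e^(−0.0277t)) → 1 + 28.09836·e^(−0.0277t) = 2.29526
e^(−0.0277t) = 0.046097 → t = ln(21.69324)/0.0277 = 3.077/0.0277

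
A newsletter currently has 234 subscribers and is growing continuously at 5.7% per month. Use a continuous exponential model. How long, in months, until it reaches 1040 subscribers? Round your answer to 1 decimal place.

1040 = 234 · e^(0.057·t)
t = ln(1040/234) / 0.057 = ln(4.44444) / 0.057 = 1.49165 / 0.057

t ≈ 26.2 months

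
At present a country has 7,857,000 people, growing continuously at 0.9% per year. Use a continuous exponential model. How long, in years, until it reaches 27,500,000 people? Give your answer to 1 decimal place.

27500000 = 7857000 · e^(0.009·t)
t = ln(27500000/7857000) / 0.009 = ln(3.50006) / 0.009 = 1.25278 / 0.009

t ≈ 139.2 years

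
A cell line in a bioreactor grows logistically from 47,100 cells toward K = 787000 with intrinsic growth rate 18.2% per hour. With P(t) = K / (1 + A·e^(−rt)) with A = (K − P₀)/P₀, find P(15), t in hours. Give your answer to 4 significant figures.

≈ 388,700 cells

A = (787000 − 47100)/47100 = 15.70913
P(15) = 787000 / (1 + 15.70913·e^(−0.182·15)) = 787000 / (1 + 15.70913·0.065219)
= 787000 / 2.02454 ≈ 388730.61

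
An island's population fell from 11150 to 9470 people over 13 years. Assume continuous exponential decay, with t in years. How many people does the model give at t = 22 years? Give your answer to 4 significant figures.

≈ 8,458 people

r = ln(9470/11150) / 13 ≈ -0.012562 per year
P(22) = 11150 · e^(-0.012562·22) = 11150 · 0.75853 ≈ 8457.62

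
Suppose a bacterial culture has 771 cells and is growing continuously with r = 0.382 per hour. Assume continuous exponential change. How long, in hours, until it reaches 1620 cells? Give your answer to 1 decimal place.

t ≈ 1.9 hours

1620 = 771 · e^(0.382·t)
t = ln(1620/771) / 0.382 = ln(2.10117) / 0.382 = 0.74249 / 0.382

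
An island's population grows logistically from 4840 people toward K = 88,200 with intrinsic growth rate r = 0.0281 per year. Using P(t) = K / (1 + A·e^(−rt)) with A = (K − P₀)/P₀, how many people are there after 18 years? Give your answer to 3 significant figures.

≈ 7,750 people

A = (88200 − 4840)/4840 = 17.22314
P(18) = 88200 / (1 + 17.22314·e^(−0.0281·18)) = 88200 / (1 + 17.22314·0.603023)
= 88200 / 11.38595 ≈ 7746.39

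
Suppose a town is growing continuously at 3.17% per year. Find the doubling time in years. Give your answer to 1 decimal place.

doubling time ≈ 21.9 years

doubling time = ln(2) / |r| = 0.69315 / 0.0317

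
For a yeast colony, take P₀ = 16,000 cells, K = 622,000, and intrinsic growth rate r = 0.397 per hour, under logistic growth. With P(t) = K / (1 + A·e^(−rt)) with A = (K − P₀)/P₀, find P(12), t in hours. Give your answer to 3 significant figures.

A = (622000 − 16000)/16000 = 37.875
P(12) = 622000 / (1 + 37.875·e^(−0.397·12)) = 622000 / (1 + 37.875·0.008531)
= 622000 / 1.32313 ≈ 470098.36

≈ 470,000 cells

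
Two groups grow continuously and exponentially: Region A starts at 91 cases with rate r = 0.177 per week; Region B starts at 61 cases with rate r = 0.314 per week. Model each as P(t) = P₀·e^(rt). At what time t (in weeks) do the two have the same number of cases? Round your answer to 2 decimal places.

91·e^(0.177t) = 61·e^(0.314t)
91/61 = e^((0.314 − 0.177)t) → ln(1.4918) = 0.137·t
t = 0.39999 / 0.137

t ≈ 2.92 weeks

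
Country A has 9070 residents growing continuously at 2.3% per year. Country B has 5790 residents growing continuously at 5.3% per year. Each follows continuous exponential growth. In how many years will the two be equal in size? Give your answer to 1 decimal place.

9070·e^(0.023t) = 5790·e^(0.053t)
9070/5790 = e^((0.053 − 0.023)t) → ln(1.56649) = 0.03·t
t = 0.44884 / 0.03

t ≈ 15.0 years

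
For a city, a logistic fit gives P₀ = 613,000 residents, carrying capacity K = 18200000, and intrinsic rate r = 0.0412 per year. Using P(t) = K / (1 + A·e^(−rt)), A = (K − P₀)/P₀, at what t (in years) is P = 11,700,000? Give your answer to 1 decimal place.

A = (18200000 − 613000)/613000 = 28.69005
11700000 = 18200000/(1 + 28.69005·e^(−0.0412t)) → 1 + 28.69005·e^(−0.0412t) = 1.55556
e^(−0.0412t) = 0.019364 → t = ln(51.64209)/0.0412 = 3.94434/0.0412

t ≈ 95.7 years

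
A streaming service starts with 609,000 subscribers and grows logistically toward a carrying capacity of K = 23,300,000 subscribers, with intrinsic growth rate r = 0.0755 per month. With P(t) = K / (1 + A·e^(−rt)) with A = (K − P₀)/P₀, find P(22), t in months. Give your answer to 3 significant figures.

≈ 2,880,000 subscribers

A = (23300000 − 609000)/609000 = 37.25944
P(22) = 23300000 / (1 + 37.25944·e^(−0.0755·22)) = 23300000 / (1 + 37.25944·0.189949)
= 23300000 / 8.07739 ≈ 2884594.68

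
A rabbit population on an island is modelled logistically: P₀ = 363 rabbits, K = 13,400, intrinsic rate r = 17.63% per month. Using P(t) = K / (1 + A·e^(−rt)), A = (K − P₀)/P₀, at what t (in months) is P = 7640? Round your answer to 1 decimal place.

A = (13400 − 363)/363 = 35.9146
7640 = 13400/(1 + 35.9146·e^(−0.1763t)) → 1 + 35.9146·e^(−0.1763t) = 1.75393
e^(−0.1763t) = 0.020992 → t = ln(47.63673)/0.1763 = 3.8636/0.1763

t ≈ 21.9 months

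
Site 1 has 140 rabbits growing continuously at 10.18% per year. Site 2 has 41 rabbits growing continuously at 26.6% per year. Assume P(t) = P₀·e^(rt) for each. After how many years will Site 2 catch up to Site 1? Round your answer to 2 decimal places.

t ≈ 7.48 years

140·e^(0.1018t) = 41·e^(0.266t)
140/41 = e^((0.266 − 0.1018)t) → ln(3.41463) = 0.1642·t
t = 1.22807 / 0.1642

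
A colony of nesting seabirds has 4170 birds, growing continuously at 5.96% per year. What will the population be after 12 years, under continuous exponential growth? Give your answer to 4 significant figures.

P(12) = 4170 · e^(0.0596·12) = 4170 · e^(0.7152)
= 4170 · 2.0446 ≈ 8525.96

≈ 8,526 birds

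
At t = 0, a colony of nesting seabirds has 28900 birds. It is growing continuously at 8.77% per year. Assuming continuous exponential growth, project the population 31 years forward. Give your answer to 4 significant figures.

≈ 438,100 birds

P(31) = 28900 · e^(0.0877·31) = 28900 · e^(2.7187)
= 28900 · 15.1606 ≈ 438141.36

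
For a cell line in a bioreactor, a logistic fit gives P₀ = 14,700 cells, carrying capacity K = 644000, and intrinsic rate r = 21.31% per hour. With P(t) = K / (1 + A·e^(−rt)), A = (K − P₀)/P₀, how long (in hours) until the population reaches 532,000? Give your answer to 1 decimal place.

A = (644000 − 14700)/14700 = 42.80952
532000 = 644000/(1 + 42.80952·e^(−0.2131t)) → 1 + 42.80952·e^(−0.2131t) = 1.21053
e^(−0.2131t) = 0.004918 → t = ln(203.34524)/0.2131 = 5.31491/0.2131

t ≈ 24.9 hours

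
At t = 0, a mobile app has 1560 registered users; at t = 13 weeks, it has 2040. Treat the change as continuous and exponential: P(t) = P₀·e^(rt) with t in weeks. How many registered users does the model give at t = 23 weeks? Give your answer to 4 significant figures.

≈ 2,508 registered users

r = ln(2040/1560) / 13 ≈ 0.020636 per week
P(23) = 1560 · e^(0.020636·23) = 1560 · 1.6074 ≈ 2507.55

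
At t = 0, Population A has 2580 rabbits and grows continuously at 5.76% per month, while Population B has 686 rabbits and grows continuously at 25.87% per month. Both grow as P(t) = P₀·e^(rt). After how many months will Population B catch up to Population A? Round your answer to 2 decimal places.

t ≈ 6.59 months

2580·e^(0.0576t) = 686·e^(0.2587t)
2580/686 = e^((0.2587 − 0.0576)t) → ln(3.76093) = 0.2011·t
t = 1.32467 / 0.2011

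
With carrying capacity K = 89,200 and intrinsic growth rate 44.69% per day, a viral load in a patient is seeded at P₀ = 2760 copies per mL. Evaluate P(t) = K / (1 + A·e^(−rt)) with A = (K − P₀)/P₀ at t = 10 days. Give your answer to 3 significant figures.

≈ 65,600 copies per mL

A = (89200 − 2760)/2760 = 31.31884
P(10) = 89200 / (1 + 31.31884·e^(−0.4469·10)) = 89200 / (1 + 31.31884·0.011459)
= 89200 / 1.35888 ≈ 65642.52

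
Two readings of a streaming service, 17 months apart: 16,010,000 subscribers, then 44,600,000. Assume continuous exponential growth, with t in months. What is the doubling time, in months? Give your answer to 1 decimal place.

doubling time ≈ 11.5 months

r = ln(44600000/16010000) / 17 = ln(2.78576) / 17 ≈ 0.060266 per month
doubling time = ln 2 / |r| = 0.69315 / 0.060266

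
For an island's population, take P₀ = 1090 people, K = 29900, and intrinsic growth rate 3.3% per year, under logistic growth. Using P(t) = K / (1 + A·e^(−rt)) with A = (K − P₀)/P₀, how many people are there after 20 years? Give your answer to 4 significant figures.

A = (29900 − 1090)/1090 = 26.43119
P(20) = 29900 / (1 + 26.43119·e^(−0.033·20)) = 29900 / (1 + 26.43119·0.516851)
= 29900 / 14.661 ≈ 2039.42

≈ 2,039 people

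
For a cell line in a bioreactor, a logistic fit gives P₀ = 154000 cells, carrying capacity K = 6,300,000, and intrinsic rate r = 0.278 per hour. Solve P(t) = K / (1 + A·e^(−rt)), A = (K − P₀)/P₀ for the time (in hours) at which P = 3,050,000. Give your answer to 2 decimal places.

t ≈ 13.03 hours

A = (6300000 − 154000)/154000 = 39.90909
3050000 = 6300000/(1 + 39.90909·e^(−0.278t)) → 1 + 39.90909·e^(−0.278t) = 2.06557
e^(−0.278t) = 0.0267 → t = ln(37.45315)/0.278 = 3.62309/0.278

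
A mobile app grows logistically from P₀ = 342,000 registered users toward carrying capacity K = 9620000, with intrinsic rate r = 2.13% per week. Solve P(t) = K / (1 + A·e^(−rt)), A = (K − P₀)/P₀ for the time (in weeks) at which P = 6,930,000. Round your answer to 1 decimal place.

t ≈ 199.4 weeks

A = (9620000 − 342000)/342000 = 27.12865
6930000 = 9620000/(1 + 27.12865·e^(−0.0213t)) → 1 + 27.12865·e^(−0.0213t) = 1.38817
e^(−0.0213t) = 0.014308 → t = ln(69.88906)/0.0213 = 4.24691/0.0213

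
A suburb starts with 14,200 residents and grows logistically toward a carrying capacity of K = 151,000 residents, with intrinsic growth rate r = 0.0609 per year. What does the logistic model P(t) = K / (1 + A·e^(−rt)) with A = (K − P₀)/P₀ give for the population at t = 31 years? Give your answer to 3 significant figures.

≈ 61,400 residents

A = (151000 − 14200)/14200 = 9.6338
P(31) = 151000 / (1 + 9.6338·e^(−0.0609·31)) = 151000 / (1 + 9.6338·0.151389)
= 151000 / 2.45846 ≈ 61420.68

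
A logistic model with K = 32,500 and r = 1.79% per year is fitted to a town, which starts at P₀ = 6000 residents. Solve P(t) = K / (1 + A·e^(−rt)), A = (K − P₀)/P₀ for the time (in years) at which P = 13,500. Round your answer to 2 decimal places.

A = (32500 − 6000)/6000 = 4.41667
13500 = 32500/(1 + 4.41667·e^(−0.0179t)) → 1 + 4.41667·e^(−0.0179t) = 2.40741
e^(−0.0179t) = 0.318658 → t = ln(3.13816)/0.0179 = 1.14364/0.0179

t ≈ 63.89 years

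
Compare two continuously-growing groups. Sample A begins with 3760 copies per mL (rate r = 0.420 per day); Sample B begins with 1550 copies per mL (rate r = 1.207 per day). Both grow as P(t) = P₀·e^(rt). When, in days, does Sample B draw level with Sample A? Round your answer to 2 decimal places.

3760·e^(0.42t) = 1550·e^(1.207t)
3760/1550 = e^((1.207 − 0.42)t) → ln(2.42581) = 0.787·t
t = 0.88616 / 0.787

t ≈ 1.13 days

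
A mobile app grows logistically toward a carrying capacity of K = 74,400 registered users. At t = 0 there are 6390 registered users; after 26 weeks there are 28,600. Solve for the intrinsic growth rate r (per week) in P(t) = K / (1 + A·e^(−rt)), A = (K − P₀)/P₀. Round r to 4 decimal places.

r ≈ 0.0728 per week

A = (74400 − 6390)/6390 = 10.64319
28600 = 74400/(1 + 10.64319·e^(−r·26)) → e^(−26r) = (2.6014 − 1)/10.64319 = 0.150462
r = −ln(0.150462)/26 = 1.89404/26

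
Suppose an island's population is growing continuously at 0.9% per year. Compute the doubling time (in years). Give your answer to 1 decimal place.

doubling time ≈ 77.0 years

doubling time = ln(2) / |r| = 0.69315 / 0.009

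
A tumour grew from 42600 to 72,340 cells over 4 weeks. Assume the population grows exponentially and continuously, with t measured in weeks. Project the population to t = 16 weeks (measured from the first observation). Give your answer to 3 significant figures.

≈ 354,000 cells

r = ln(72340/42600) / 4 ≈ 0.132381 per week
P(16) = 42600 · e^(0.132381·16) = 42600 · 8.31526 ≈ 354229.9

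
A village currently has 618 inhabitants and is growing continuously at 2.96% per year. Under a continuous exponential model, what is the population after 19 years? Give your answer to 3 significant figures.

P(19) = 618 · e^(0.0296·19) = 618 · e^(0.5624)
= 618 · 1.75488 ≈ 1084.52

≈ 1,080 inhabitants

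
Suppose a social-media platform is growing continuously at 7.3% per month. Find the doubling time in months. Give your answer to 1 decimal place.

doubling time ≈ 9.5 months

doubling time = ln(2) / |r| = 0.69315 / 0.073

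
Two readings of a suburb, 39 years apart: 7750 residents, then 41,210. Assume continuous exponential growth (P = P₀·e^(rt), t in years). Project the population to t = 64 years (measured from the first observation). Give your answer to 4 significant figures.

r = ln(41210/7750) / 39 ≈ 0.042846 per year
P(64) = 7750 · e^(0.042846·64) = 7750 · 15.52007 ≈ 120280.58

≈ 120,300 residents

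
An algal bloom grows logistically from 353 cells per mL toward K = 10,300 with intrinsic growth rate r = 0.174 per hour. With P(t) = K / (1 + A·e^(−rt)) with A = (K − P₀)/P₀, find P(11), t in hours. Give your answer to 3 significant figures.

A = (10300 − 353)/353 = 28.17847
P(11) = 10300 / (1 + 28.17847·e^(−0.174·11)) = 10300 / (1 + 28.17847·0.147489)
= 10300 / 5.15602 ≈ 1997.66

≈ 2,000 cells per mL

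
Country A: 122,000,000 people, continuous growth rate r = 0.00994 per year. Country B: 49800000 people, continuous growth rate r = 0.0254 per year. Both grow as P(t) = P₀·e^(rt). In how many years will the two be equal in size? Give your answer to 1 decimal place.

t ≈ 58.0 years

122000000·e^(0.00994t) = 49800000·e^(0.0254t)
122000000/49800000 = e^((0.0254 − 0.00994)t) → ln(2.4498) = 0.01546·t
t = 0.89601 / 0.01546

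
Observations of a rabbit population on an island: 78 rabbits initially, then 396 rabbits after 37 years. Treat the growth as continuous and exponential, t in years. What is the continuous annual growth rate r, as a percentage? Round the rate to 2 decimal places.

396 = 78 · e^(r·37)
e^(37r) = 396/78 = 5.07692
r = ln(5.07692) / 37 = 1.62471 / 37

r ≈ 4.39% per year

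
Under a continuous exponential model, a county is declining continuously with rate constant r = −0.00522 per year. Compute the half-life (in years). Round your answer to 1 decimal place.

half-life ≈ 132.8 years

half-life = ln(2) / |r| = 0.69315 / 0.00522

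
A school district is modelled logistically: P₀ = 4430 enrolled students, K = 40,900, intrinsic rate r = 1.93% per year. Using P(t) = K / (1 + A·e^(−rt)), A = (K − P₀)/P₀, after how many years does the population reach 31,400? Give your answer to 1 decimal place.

A = (40900 − 4430)/4430 = 8.23251
31400 = 40900/(1 + 8.23251·e^(−0.0193t)) → 1 + 8.23251·e^(−0.0193t) = 1.30255
e^(−0.0193t) = 0.03675 → t = ln(27.2106)/0.0193 = 3.30361/0.0193

t ≈ 171.2 years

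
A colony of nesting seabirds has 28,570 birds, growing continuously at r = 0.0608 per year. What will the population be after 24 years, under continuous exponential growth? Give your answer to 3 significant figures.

P(24) = 28570 · e^(0.0608·24) = 28570 · e^(1.4592)
= 28570 · 4.30252 ≈ 122922.89

≈ 123,000 birds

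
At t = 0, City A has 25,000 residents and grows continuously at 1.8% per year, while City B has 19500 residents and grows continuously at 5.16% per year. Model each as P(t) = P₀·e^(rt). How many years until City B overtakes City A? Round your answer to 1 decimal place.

25000·e^(0.018t) = 19500·e^(0.0516t)
25000/19500 = e^((0.0516 − 0.018)t) → ln(1.28205) = 0.0336·t
t = 0.24846 / 0.0336

t ≈ 7.4 years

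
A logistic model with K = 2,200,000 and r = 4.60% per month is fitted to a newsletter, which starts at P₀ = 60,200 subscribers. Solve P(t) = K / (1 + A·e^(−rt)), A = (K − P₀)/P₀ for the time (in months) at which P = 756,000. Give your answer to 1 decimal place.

A = (2200000 − 60200)/60200 = 35.54485
756000 = 2200000/(1 + 35.54485·e^(−0.046t)) → 1 + 35.54485·e^(−0.046t) = 2.91005
e^(−0.046t) = 0.053736 → t = ln(18.60935)/0.046 = 2.92366/0.046

t ≈ 63.6 months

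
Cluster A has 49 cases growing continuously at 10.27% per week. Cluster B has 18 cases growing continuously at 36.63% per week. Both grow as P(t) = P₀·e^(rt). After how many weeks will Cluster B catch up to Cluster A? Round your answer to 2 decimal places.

49·e^(0.1027t) = 18·e^(0.3663t)
49/18 = e^((0.3663 − 0.1027)t) → ln(2.72222) = 0.2636·t
t = 1.00145 / 0.2636

t ≈ 3.80 weeks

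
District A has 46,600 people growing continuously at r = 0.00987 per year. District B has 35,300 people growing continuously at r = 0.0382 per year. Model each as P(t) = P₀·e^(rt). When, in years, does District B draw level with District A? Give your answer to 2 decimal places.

t ≈ 9.80 years

46600·e^(0.00987t) = 35300·e^(0.0382t)
46600/35300 = e^((0.0382 − 0.00987)t) → ln(1.32011) = 0.02833·t
t = 0.27772 / 0.02833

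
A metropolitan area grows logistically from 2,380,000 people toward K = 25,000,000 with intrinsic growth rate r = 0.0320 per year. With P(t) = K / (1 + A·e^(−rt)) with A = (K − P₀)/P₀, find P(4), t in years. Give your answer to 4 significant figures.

A = (25000000 − 2380000)/2380000 = 9.5042
P(4) = 25000000 / (1 + 9.5042·e^(−0.032·4)) = 25000000 / (1 + 9.5042·0.879853)
= 25000000 / 9.3623 ≈ 2670282.88

≈ 2,670,000 people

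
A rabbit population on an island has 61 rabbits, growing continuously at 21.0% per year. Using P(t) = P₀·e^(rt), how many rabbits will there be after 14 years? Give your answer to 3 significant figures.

P(14) = 61 · e^(0.21·14) = 61 · e^(2.94)
= 61 · 18.91585 ≈ 1153.87

≈ 1,150 rabbits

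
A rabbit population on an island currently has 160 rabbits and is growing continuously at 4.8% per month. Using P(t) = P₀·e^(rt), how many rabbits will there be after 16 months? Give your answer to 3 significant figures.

≈ 345 rabbits

P(16) = 160 · e^(0.048·16) = 160 · e^(0.768)
= 160 · 2.15545 ≈ 344.87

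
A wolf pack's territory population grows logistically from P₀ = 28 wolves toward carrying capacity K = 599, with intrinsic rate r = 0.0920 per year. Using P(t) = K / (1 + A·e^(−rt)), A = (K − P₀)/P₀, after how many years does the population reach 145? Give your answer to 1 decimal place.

A = (599 − 28)/28 = 20.39286
145 = 599/(1 + 20.39286·e^(−0.092t)) → 1 + 20.39286·e^(−0.092t) = 4.13103
e^(−0.092t) = 0.153536 → t = ln(6.51314)/0.092 = 1.87382/0.092

t ≈ 20.4 years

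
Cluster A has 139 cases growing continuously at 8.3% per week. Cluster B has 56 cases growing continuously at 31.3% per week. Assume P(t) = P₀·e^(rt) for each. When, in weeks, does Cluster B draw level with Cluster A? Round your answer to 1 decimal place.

t ≈ 4.0 weeks

139·e^(0.083t) = 56·e^(0.313t)
139/56 = e^((0.313 − 0.083)t) → ln(2.48214) = 0.23·t
t = 0.90912 / 0.23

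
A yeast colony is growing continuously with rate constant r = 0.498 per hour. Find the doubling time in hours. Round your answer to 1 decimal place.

doubling time = ln(2) / |r| = 0.69315 / 0.498

doubling time ≈ 1.4 hours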